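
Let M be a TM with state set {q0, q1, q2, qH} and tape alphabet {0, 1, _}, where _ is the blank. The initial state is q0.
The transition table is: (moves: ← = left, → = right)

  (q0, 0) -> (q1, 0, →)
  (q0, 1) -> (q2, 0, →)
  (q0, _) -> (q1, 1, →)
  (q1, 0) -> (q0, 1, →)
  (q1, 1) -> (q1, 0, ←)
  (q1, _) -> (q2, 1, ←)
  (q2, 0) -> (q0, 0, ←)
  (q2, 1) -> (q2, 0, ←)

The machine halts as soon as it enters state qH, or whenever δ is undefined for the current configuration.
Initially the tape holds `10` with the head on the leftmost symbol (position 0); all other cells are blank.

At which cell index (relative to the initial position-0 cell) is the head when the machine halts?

4

state=q0 head=0 tape=_[1]0___   (q0,1)→(q2,0,→)
state=q2 head=1 tape=_0[0]___   (q2,0)→(q0,0,←)
state=q0 head=0 tape=_[0]0___   (q0,0)→(q1,0,→)
state=q1 head=1 tape=_0[0]___   (q1,0)→(q0,1,→)
state=q0 head=2 tape=_01[_]__   (q0,_)→(q1,1,→)
state=q1 head=3 tape=_011[_]_   (q1,_)→(q2,1,←)
state=q2 head=2 tape=_01[1]1_   (q2,1)→(q2,0,←)
state=q2 head=1 tape=_0[1]01_   (q2,1)→(q2,0,←)
state=q2 head=0 tape=_[0]001_   (q2,0)→(q0,0,←)
state=q0 head=-1 tape=[_]0001_   (q0,_)→(q1,1,→)
state=q1 head=0 tape=1[0]001_   (q1,0)→(q0,1,→)
state=q0 head=1 tape=11[0]01_   (q0,0)→(q1,0,→)
state=q1 head=2 tape=110[0]1_   (q1,0)→(q0,1,→)
state=q0 head=3 tape=1101[1]_   (q0,1)→(q2,0,→)
state=q2 head=4 tape=11010[_]
At halt the head is at cell 4.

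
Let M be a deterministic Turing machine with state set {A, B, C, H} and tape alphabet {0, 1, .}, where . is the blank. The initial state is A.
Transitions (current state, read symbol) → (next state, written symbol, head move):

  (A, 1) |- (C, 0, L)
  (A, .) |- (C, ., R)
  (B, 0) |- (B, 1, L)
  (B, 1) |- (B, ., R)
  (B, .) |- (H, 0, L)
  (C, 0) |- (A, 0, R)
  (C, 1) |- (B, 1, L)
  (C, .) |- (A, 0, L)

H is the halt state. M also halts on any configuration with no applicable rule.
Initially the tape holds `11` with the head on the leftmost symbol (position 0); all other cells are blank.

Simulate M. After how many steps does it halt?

A | ..[1]1   read 1 → write 0, move L, go to C
C | .[.]01   read . → write 0, move L, go to A
A | [.]001   read . → write ., move R, go to C
C | .[0]01   read 0 → write 0, move R, go to A
A | .0[0]1
M halts after 4 transitions.

4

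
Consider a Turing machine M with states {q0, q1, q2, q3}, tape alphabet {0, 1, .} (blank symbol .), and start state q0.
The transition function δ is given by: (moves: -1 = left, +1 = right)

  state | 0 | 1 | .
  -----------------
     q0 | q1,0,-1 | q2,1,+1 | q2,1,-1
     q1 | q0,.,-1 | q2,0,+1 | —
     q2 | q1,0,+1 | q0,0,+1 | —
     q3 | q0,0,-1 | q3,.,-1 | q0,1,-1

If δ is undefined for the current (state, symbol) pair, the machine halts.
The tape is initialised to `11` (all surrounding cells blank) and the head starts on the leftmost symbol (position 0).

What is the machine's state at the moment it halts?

q2

q0 | [1]1..   read 1 → write 1, move +1, go to q2
q2 | 1[1]..   read 1 → write 0, move +1, go to q0
q0 | 10[.].   read . → write 1, move -1, go to q2
q2 | 1[0]1.   read 0 → write 0, move +1, go to q1
q1 | 10[1].   read 1 → write 0, move +1, go to q2
q2 | 100[.]
No transition is defined for (q2, .); M halts in state q2.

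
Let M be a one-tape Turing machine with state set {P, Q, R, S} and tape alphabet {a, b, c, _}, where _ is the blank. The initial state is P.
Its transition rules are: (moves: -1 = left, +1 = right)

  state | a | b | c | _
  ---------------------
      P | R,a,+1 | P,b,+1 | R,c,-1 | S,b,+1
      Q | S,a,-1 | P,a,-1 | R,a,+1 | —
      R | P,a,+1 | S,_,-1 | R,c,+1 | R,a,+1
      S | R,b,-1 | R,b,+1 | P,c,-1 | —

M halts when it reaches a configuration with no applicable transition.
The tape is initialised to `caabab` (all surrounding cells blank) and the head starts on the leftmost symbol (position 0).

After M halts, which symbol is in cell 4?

P | _[c]aabab   read c → write c, move -1, go to R
R | [_]caabab   read _ → write a, move +1, go to R
R | a[c]aabab   read c → write c, move +1, go to R
R | ac[a]abab   read a → write a, move +1, go to P
P | aca[a]bab   read a → write a, move +1, go to R
R | acaa[b]ab   read b → write _, move -1, go to S
S | aca[a]_ab   read a → write b, move -1, go to R
R | ac[a]b_ab   read a → write a, move +1, go to P
P | aca[b]_ab   read b → write b, move +1, go to P
P | acab[_]ab   read _ → write b, move +1, go to S
S | acabb[a]b   read a → write b, move -1, go to R
R | acab[b]bb   read b → write _, move -1, go to S
S | aca[b]_bb   read b → write b, move +1, go to R
R | acab[_]bb   read _ → write a, move +1, go to R
R | acaba[b]b   read b → write _, move -1, go to S
S | acab[a]_b   read a → write b, move -1, go to R
R | aca[b]b_b   read b → write _, move -1, go to S
S | ac[a]_b_b   read a → write b, move -1, go to R
R | a[c]b_b_b   read c → write c, move +1, go to R
R | ac[b]_b_b   read b → write _, move -1, go to S
S | a[c]__b_b   read c → write c, move -1, go to P
P | [a]c__b_b   read a → write a, move +1, go to R
R | a[c]__b_b   read c → write c, move +1, go to R
R | ac[_]_b_b   read _ → write a, move +1, go to R
R | aca[_]b_b   read _ → write a, move +1, go to R
R | acaa[b]_b   read b → write _, move -1, go to S
S | aca[a]__b   read a → write b, move -1, go to R
R | ac[a]b__b   read a → write a, move +1, go to P
P | aca[b]__b   read b → write b, move +1, go to P
P | acab[_]_b   read _ → write b, move +1, go to S
S | acabb[_]b
Cell 4 holds _ when M halts.

_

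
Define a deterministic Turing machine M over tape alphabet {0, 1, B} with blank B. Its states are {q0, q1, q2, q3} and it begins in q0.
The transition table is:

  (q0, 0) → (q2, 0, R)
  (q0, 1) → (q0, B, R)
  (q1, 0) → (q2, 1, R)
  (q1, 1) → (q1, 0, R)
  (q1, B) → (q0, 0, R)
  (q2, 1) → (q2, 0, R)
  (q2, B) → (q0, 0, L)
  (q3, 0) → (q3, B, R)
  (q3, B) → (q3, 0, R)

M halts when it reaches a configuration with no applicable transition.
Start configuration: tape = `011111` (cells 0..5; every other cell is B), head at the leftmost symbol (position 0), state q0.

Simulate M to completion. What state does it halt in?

q0 | [0]11111B   read 0 → write 0, move R, go to q2
q2 | 0[1]1111B   read 1 → write 0, move R, go to q2
q2 | 00[1]111B   read 1 → write 0, move R, go to q2
q2 | 000[1]11B   read 1 → write 0, move R, go to q2
q2 | 0000[1]1B   read 1 → write 0, move R, go to q2
q2 | 00000[1]B   read 1 → write 0, move R, go to q2
q2 | 000000[B]   read B → write 0, move L, go to q0
q0 | 00000[0]0   read 0 → write 0, move R, go to q2
q2 | 000000[0]
No transition is defined for (q2, 0); M halts in state q2.

q2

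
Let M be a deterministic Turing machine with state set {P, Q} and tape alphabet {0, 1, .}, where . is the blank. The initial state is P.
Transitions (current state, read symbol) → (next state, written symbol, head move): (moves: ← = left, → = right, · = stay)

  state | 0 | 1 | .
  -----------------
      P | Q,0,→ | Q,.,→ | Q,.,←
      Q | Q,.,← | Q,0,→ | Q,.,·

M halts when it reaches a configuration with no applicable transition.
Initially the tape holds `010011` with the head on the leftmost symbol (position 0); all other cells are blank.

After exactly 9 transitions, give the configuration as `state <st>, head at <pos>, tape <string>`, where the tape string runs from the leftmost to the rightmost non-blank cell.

P | .[0]10011   read 0 → write 0, move →, go to Q
Q | .0[1]0011   read 1 → write 0, move →, go to Q
Q | .00[0]011   read 0 → write ., move ←, go to Q
Q | .0[0].011   read 0 → write ., move ←, go to Q
Q | .[0]..011   read 0 → write ., move ←, go to Q
Q | [.]...011   read . → write ., move ·, go to Q
Q | [.]...011   read . → write ., move ·, go to Q
Q | [.]...011   read . → write ., move ·, go to Q
Q | [.]...011   read . → write ., move ·, go to Q
Q | [.]...011
After 9 steps: state Q, head at -1, tape 011.

state Q, head at -1, tape 011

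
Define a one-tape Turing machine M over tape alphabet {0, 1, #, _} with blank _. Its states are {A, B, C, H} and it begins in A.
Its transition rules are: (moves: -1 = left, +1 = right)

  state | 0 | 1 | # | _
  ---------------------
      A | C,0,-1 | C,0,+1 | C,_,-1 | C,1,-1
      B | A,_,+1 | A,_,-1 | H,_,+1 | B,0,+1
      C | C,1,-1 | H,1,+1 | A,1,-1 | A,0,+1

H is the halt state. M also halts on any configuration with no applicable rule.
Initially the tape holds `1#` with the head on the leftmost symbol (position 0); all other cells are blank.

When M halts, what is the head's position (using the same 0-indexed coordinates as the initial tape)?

state=A head=0 tape=___[1]#   (A,1)→(C,0,+1)
state=C head=1 tape=___0[#]   (C,#)→(A,1,-1)
state=A head=0 tape=___[0]1   (A,0)→(C,0,-1)
state=C head=-1 tape=__[_]01   (C,_)→(A,0,+1)
state=A head=0 tape=__0[0]1   (A,0)→(C,0,-1)
state=C head=-1 tape=__[0]01   (C,0)→(C,1,-1)
state=C head=-2 tape=_[_]101   (C,_)→(A,0,+1)
state=A head=-1 tape=_0[1]01   (A,1)→(C,0,+1)
state=C head=0 tape=_00[0]1   (C,0)→(C,1,-1)
state=C head=-1 tape=_0[0]11   (C,0)→(C,1,-1)
state=C head=-2 tape=_[0]111   (C,0)→(C,1,-1)
state=C head=-3 tape=[_]1111   (C,_)→(A,0,+1)
state=A head=-2 tape=0[1]111   (A,1)→(C,0,+1)
state=C head=-1 tape=00[1]11   (C,1)→(H,1,+1)
state=H head=0 tape=001[1]1
At halt the head is at cell 0.

0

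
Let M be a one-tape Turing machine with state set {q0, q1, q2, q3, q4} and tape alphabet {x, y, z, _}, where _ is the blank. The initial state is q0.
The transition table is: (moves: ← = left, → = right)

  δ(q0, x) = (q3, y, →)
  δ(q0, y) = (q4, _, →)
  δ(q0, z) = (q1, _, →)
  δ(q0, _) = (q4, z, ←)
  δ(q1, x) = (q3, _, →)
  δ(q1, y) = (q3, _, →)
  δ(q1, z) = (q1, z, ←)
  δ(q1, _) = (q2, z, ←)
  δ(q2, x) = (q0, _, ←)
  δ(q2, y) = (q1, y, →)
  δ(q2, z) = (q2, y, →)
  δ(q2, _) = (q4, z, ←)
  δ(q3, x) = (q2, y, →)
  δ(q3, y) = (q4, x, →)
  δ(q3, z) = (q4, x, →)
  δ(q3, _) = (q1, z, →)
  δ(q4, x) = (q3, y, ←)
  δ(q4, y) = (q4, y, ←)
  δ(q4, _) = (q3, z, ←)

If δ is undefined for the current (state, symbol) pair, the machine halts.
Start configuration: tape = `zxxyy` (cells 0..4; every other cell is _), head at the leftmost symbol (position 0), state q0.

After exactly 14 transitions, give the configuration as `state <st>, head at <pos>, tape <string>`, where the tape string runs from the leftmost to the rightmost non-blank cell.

state q4, head at 4, tape yxzyyz

q0 | [z]xxyy___   read z → write _, move →, go to q1
q1 | _[x]xyy___   read x → write _, move →, go to q3
q3 | __[x]yy___   read x → write y, move →, go to q2
q2 | __y[y]y___   read y → write y, move →, go to q1
q1 | __yy[y]___   read y → write _, move →, go to q3
q3 | __yy_[_]__   read _ → write z, move →, go to q1
q1 | __yy_z[_]_   read _ → write z, move ←, go to q2
q2 | __yy_[z]z_   read z → write y, move →, go to q2
q2 | __yy_y[z]_   read z → write y, move →, go to q2
q2 | __yy_yy[_]   read _ → write z, move ←, go to q4
q4 | __yy_y[y]z   read y → write y, move ←, go to q4
q4 | __yy_[y]yz   read y → write y, move ←, go to q4
q4 | __yy[_]yyz   read _ → write z, move ←, go to q3
q3 | __y[y]zyyz   read y → write x, move →, go to q4
q4 | __yx[z]yyz
After 14 steps: state q4, head at 4, tape yxzyyz.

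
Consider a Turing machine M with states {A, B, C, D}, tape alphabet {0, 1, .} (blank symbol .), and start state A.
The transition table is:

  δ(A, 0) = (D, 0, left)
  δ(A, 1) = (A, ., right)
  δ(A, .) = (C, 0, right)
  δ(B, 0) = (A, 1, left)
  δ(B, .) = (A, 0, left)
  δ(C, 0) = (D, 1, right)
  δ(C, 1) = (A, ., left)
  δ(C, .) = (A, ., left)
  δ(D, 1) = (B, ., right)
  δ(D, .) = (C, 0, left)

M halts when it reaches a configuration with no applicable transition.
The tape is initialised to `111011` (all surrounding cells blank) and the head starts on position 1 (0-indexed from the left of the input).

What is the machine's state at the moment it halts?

D

A | 1[1]1011   read 1 → write ., move right, go to A
A | 1.[1]011   read 1 → write ., move right, go to A
A | 1..[0]11   read 0 → write 0, move left, go to D
D | 1.[.]011   read . → write 0, move left, go to C
C | 1[.]0011   read . → write ., move left, go to A
A | [1].0011   read 1 → write ., move right, go to A
A | .[.]0011   read . → write 0, move right, go to C
C | .0[0]011   read 0 → write 1, move right, go to D
D | .01[0]11
No transition is defined for (D, 0); M halts in state D.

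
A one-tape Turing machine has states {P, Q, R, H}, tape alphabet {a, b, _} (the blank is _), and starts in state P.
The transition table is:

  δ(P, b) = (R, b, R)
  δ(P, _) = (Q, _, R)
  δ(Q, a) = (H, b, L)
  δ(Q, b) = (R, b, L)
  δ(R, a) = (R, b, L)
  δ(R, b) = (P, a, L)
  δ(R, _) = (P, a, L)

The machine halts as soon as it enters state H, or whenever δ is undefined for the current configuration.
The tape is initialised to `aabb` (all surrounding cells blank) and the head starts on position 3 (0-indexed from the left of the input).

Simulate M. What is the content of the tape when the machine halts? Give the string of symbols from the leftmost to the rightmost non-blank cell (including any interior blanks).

state=P head=3 tape=aab[b]_   (P,b)→(R,b,R)
state=R head=4 tape=aabb[_]   (R,_)→(P,a,L)
state=P head=3 tape=aab[b]a   (P,b)→(R,b,R)
state=R head=4 tape=aabb[a]   (R,a)→(R,b,L)
state=R head=3 tape=aab[b]b   (R,b)→(P,a,L)
state=P head=2 tape=aa[b]ab   (P,b)→(R,b,R)
state=R head=3 tape=aab[a]b   (R,a)→(R,b,L)
state=R head=2 tape=aa[b]bb   (R,b)→(P,a,L)
state=P head=1 tape=a[a]abb
The non-blank tape span at halt is aaabb.

aaabb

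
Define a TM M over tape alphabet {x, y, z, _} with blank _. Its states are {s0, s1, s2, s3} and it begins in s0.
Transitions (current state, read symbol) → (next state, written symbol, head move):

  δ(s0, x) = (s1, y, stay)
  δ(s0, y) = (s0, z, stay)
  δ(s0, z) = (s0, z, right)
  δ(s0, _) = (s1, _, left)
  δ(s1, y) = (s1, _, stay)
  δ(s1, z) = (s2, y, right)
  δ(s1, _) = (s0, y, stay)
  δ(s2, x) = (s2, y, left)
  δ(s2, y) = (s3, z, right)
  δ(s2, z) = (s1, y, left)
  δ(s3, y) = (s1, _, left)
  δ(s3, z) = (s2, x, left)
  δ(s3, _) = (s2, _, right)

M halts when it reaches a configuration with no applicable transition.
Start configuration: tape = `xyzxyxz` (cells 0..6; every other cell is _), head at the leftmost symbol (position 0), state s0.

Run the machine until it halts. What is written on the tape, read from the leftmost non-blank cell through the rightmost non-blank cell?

s0 | [x]yzxyxz_   read x → write y, move stay, go to s1
s1 | [y]yzxyxz_   read y → write _, move stay, go to s1
s1 | [_]yzxyxz_   read _ → write y, move stay, go to s0
s0 | [y]yzxyxz_   read y → write z, move stay, go to s0
s0 | [z]yzxyxz_   read z → write z, move right, go to s0
s0 | z[y]zxyxz_   read y → write z, move stay, go to s0
s0 | z[z]zxyxz_   read z → write z, move right, go to s0
s0 | zz[z]xyxz_   read z → write z, move right, go to s0
s0 | zzz[x]yxz_   read x → write y, move stay, go to s1
s1 | zzz[y]yxz_   read y → write _, move stay, go to s1
s1 | zzz[_]yxz_   read _ → write y, move stay, go to s0
s0 | zzz[y]yxz_   read y → write z, move stay, go to s0
s0 | zzz[z]yxz_   read z → write z, move right, go to s0
s0 | zzzz[y]xz_   read y → write z, move stay, go to s0
s0 | zzzz[z]xz_   read z → write z, move right, go to s0
s0 | zzzzz[x]z_   read x → write y, move stay, go to s1
s1 | zzzzz[y]z_   read y → write _, move stay, go to s1
s1 | zzzzz[_]z_   read _ → write y, move stay, go to s0
s0 | zzzzz[y]z_   read y → write z, move stay, go to s0
s0 | zzzzz[z]z_   read z → write z, move right, go to s0
s0 | zzzzzz[z]_   read z → write z, move right, go to s0
s0 | zzzzzzz[_]   read _ → write _, move left, go to s1
s1 | zzzzzz[z]_   read z → write y, move right, go to s2
s2 | zzzzzzy[_]
The non-blank tape span at halt is zzzzzzy.

zzzzzzy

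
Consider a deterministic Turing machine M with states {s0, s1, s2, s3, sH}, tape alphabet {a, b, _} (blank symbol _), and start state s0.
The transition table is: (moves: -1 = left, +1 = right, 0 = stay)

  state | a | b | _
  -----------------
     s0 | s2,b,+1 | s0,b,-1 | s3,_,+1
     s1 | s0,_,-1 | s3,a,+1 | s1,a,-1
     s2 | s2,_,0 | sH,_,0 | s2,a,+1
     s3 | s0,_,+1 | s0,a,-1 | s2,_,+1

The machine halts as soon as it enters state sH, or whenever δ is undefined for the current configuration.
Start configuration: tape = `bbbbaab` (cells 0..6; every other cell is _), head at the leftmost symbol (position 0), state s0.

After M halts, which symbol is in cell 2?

state=s0 head=0 tape=_[b]bbbaab   (s0,b)→(s0,b,-1)
state=s0 head=-1 tape=[_]bbbbaab   (s0,_)→(s3,_,+1)
state=s3 head=0 tape=_[b]bbbaab   (s3,b)→(s0,a,-1)
state=s0 head=-1 tape=[_]abbbaab   (s0,_)→(s3,_,+1)
state=s3 head=0 tape=_[a]bbbaab   (s3,a)→(s0,_,+1)
state=s0 head=1 tape=__[b]bbaab   (s0,b)→(s0,b,-1)
state=s0 head=0 tape=_[_]bbbaab   (s0,_)→(s3,_,+1)
state=s3 head=1 tape=__[b]bbaab   (s3,b)→(s0,a,-1)
state=s0 head=0 tape=_[_]abbaab   (s0,_)→(s3,_,+1)
state=s3 head=1 tape=__[a]bbaab   (s3,a)→(s0,_,+1)
state=s0 head=2 tape=___[b]baab   (s0,b)→(s0,b,-1)
state=s0 head=1 tape=__[_]bbaab   (s0,_)→(s3,_,+1)
state=s3 head=2 tape=___[b]baab   (s3,b)→(s0,a,-1)
state=s0 head=1 tape=__[_]abaab   (s0,_)→(s3,_,+1)
state=s3 head=2 tape=___[a]baab   (s3,a)→(s0,_,+1)
state=s0 head=3 tape=____[b]aab   (s0,b)→(s0,b,-1)
state=s0 head=2 tape=___[_]baab   (s0,_)→(s3,_,+1)
state=s3 head=3 tape=____[b]aab   (s3,b)→(s0,a,-1)
state=s0 head=2 tape=___[_]aaab   (s0,_)→(s3,_,+1)
state=s3 head=3 tape=____[a]aab   (s3,a)→(s0,_,+1)
state=s0 head=4 tape=_____[a]ab   (s0,a)→(s2,b,+1)
state=s2 head=5 tape=_____b[a]b   (s2,a)→(s2,_,0)
state=s2 head=5 tape=_____b[_]b   (s2,_)→(s2,a,+1)
state=s2 head=6 tape=_____ba[b]   (s2,b)→(sH,_,0)
state=sH head=6 tape=_____ba[_]
Cell 2 holds _ when M halts.

_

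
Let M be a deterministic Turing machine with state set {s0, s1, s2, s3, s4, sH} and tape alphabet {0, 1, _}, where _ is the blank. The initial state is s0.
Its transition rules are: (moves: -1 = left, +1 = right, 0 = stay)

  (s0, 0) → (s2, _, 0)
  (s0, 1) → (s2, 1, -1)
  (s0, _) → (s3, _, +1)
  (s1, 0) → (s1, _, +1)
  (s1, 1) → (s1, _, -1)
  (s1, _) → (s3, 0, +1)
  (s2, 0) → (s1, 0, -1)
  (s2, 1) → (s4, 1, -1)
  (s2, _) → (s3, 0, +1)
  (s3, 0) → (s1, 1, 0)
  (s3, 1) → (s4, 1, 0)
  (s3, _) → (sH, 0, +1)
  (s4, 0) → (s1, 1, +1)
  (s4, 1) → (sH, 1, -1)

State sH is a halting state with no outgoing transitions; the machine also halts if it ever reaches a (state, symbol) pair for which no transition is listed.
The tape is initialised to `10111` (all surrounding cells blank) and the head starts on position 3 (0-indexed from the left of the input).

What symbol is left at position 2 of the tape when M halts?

s0 | _101[1]1   read 1 → write 1, move -1, go to s2
s2 | _10[1]11   read 1 → write 1, move -1, go to s4
s4 | _1[0]111   read 0 → write 1, move +1, go to s1
s1 | _11[1]11   read 1 → write _, move -1, go to s1
s1 | _1[1]_11   read 1 → write _, move -1, go to s1
s1 | _[1]__11   read 1 → write _, move -1, go to s1
s1 | [_]___11   read _ → write 0, move +1, go to s3
s3 | 0[_]__11   read _ → write 0, move +1, go to sH
sH | 00[_]_11
Cell 2 holds _ when M halts.

_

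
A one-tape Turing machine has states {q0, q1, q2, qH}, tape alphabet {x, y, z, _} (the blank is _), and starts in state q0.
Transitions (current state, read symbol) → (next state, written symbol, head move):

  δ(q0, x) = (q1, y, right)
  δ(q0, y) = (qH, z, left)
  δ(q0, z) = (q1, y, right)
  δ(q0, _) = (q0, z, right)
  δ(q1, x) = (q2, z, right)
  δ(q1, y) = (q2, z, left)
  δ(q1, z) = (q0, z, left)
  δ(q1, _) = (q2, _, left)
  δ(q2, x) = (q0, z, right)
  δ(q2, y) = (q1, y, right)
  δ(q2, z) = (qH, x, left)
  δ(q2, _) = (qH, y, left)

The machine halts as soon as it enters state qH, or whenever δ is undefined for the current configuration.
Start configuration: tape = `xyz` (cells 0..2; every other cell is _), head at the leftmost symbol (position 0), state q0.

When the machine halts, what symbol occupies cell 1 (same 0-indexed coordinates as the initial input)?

q0 | _[x]yz   read x → write y, move right, go to q1
q1 | _y[y]z   read y → write z, move left, go to q2
q2 | _[y]zz   read y → write y, move right, go to q1
q1 | _y[z]z   read z → write z, move left, go to q0
q0 | _[y]zz   read y → write z, move left, go to qH
qH | [_]zzz
Cell 1 holds z when M halts.

z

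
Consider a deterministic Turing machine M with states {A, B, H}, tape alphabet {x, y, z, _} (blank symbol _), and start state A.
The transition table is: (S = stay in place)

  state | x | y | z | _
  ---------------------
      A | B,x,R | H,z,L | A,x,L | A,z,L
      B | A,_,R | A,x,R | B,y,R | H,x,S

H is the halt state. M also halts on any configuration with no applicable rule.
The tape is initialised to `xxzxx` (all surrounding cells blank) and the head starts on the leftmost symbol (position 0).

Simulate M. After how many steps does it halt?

state=A head=0 tape=[x]xzxx__   (A,x)→(B,x,R)
state=B head=1 tape=x[x]zxx__   (B,x)→(A,_,R)
state=A head=2 tape=x_[z]xx__   (A,z)→(A,x,L)
state=A head=1 tape=x[_]xxx__   (A,_)→(A,z,L)
state=A head=0 tape=[x]zxxx__   (A,x)→(B,x,R)
state=B head=1 tape=x[z]xxx__   (B,z)→(B,y,R)
state=B head=2 tape=xy[x]xx__   (B,x)→(A,_,R)
state=A head=3 tape=xy_[x]x__   (A,x)→(B,x,R)
state=B head=4 tape=xy_x[x]__   (B,x)→(A,_,R)
state=A head=5 tape=xy_x_[_]_   (A,_)→(A,z,L)
state=A head=4 tape=xy_x[_]z_   (A,_)→(A,z,L)
state=A head=3 tape=xy_[x]zz_   (A,x)→(B,x,R)
state=B head=4 tape=xy_x[z]z_   (B,z)→(B,y,R)
state=B head=5 tape=xy_xy[z]_   (B,z)→(B,y,R)
state=B head=6 tape=xy_xyy[_]   (B,_)→(H,x,S)
state=H head=6 tape=xy_xyy[x]
M halts after 15 transitions.

15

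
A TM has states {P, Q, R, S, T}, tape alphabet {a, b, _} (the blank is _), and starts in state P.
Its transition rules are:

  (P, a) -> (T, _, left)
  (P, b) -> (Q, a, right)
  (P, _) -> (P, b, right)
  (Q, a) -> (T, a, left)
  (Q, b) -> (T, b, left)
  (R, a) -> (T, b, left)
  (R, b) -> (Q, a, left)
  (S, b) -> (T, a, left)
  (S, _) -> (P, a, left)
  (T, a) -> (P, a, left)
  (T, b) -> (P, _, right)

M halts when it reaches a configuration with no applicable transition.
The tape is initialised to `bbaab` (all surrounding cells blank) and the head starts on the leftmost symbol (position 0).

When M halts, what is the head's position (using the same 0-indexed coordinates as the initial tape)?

5

P | _[b]baab_   read b → write a, move right, go to Q
Q | _a[b]aab_   read b → write b, move left, go to T
T | _[a]baab_   read a → write a, move left, go to P
P | [_]abaab_   read _ → write b, move right, go to P
P | b[a]baab_   read a → write _, move left, go to T
T | [b]_baab_   read b → write _, move right, go to P
P | _[_]baab_   read _ → write b, move right, go to P
P | _b[b]aab_   read b → write a, move right, go to Q
Q | _ba[a]ab_   read a → write a, move left, go to T
T | _b[a]aab_   read a → write a, move left, go to P
P | _[b]aaab_   read b → write a, move right, go to Q
Q | _a[a]aab_   read a → write a, move left, go to T
T | _[a]aaab_   read a → write a, move left, go to P
P | [_]aaaab_   read _ → write b, move right, go to P
P | b[a]aaab_   read a → write _, move left, go to T
T | [b]_aaab_   read b → write _, move right, go to P
P | _[_]aaab_   read _ → write b, move right, go to P
P | _b[a]aab_   read a → write _, move left, go to T
T | _[b]_aab_   read b → write _, move right, go to P
P | __[_]aab_   read _ → write b, move right, go to P
P | __b[a]ab_   read a → write _, move left, go to T
T | __[b]_ab_   read b → write _, move right, go to P
P | ___[_]ab_   read _ → write b, move right, go to P
P | ___b[a]b_   read a → write _, move left, go to T
T | ___[b]_b_   read b → write _, move right, go to P
P | ____[_]b_   read _ → write b, move right, go to P
P | ____b[b]_   read b → write a, move right, go to Q
Q | ____ba[_]
At halt the head is at cell 5.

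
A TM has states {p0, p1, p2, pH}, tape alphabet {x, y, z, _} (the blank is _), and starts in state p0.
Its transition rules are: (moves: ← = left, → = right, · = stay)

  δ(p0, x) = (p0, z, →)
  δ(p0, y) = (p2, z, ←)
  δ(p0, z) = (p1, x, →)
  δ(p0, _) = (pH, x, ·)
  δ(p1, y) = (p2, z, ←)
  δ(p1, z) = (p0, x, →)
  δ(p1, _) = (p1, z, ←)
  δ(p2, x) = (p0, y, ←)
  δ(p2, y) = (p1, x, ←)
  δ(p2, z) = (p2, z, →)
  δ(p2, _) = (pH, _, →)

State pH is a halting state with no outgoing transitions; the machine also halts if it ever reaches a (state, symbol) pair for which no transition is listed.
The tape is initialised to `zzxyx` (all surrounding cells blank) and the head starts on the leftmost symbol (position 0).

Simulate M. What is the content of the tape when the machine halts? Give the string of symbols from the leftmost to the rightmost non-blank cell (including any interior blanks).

xzzzz

p0 | [z]zxyx__   read z → write x, move →, go to p1
p1 | x[z]xyx__   read z → write x, move →, go to p0
p0 | xx[x]yx__   read x → write z, move →, go to p0
p0 | xxz[y]x__   read y → write z, move ←, go to p2
p2 | xx[z]zx__   read z → write z, move →, go to p2
p2 | xxz[z]x__   read z → write z, move →, go to p2
p2 | xxzz[x]__   read x → write y, move ←, go to p0
p0 | xxz[z]y__   read z → write x, move →, go to p1
p1 | xxzx[y]__   read y → write z, move ←, go to p2
p2 | xxz[x]z__   read x → write y, move ←, go to p0
p0 | xx[z]yz__   read z → write x, move →, go to p1
p1 | xxx[y]z__   read y → write z, move ←, go to p2
p2 | xx[x]zz__   read x → write y, move ←, go to p0
p0 | x[x]yzz__   read x → write z, move →, go to p0
p0 | xz[y]zz__   read y → write z, move ←, go to p2
p2 | x[z]zzz__   read z → write z, move →, go to p2
p2 | xz[z]zz__   read z → write z, move →, go to p2
p2 | xzz[z]z__   read z → write z, move →, go to p2
p2 | xzzz[z]__   read z → write z, move →, go to p2
p2 | xzzzz[_]_   read _ → write _, move →, go to pH
pH | xzzzz_[_]
The non-blank tape span at halt is xzzzz.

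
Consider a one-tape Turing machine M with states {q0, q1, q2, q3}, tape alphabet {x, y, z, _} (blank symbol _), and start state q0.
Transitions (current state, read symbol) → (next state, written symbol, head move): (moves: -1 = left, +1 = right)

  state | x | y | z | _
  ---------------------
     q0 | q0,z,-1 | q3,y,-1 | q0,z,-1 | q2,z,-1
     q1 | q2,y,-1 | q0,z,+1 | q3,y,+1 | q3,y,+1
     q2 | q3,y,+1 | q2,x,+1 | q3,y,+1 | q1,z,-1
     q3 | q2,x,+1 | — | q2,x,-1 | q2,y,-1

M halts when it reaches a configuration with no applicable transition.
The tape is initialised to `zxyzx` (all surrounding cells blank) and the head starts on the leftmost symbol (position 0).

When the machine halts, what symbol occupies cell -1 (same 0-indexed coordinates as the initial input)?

x

q0 | ___[z]xyzx___   read z → write z, move -1, go to q0
q0 | __[_]zxyzx___   read _ → write z, move -1, go to q2
q2 | _[_]zzxyzx___   read _ → write z, move -1, go to q1
q1 | [_]zzzxyzx___   read _ → write y, move +1, go to q3
q3 | y[z]zzxyzx___   read z → write x, move -1, go to q2
q2 | [y]xzzxyzx___   read y → write x, move +1, go to q2
q2 | x[x]zzxyzx___   read x → write y, move +1, go to q3
q3 | xy[z]zxyzx___   read z → write x, move -1, go to q2
q2 | x[y]xzxyzx___   read y → write x, move +1, go to q2
q2 | xx[x]zxyzx___   read x → write y, move +1, go to q3
q3 | xxy[z]xyzx___   read z → write x, move -1, go to q2
q2 | xx[y]xxyzx___   read y → write x, move +1, go to q2
q2 | xxx[x]xyzx___   read x → write y, move +1, go to q3
q3 | xxxy[x]yzx___   read x → write x, move +1, go to q2
q2 | xxxyx[y]zx___   read y → write x, move +1, go to q2
q2 | xxxyxx[z]x___   read z → write y, move +1, go to q3
q3 | xxxyxxy[x]___   read x → write x, move +1, go to q2
q2 | xxxyxxyx[_]__   read _ → write z, move -1, go to q1
q1 | xxxyxxy[x]z__   read x → write y, move -1, go to q2
q2 | xxxyxx[y]yz__   read y → write x, move +1, go to q2
q2 | xxxyxxx[y]z__   read y → write x, move +1, go to q2
q2 | xxxyxxxx[z]__   read z → write y, move +1, go to q3
q3 | xxxyxxxxy[_]_   read _ → write y, move -1, go to q2
q2 | xxxyxxxx[y]y_   read y → write x, move +1, go to q2
q2 | xxxyxxxxx[y]_   read y → write x, move +1, go to q2
q2 | xxxyxxxxxx[_]   read _ → write z, move -1, go to q1
q1 | xxxyxxxxx[x]z   read x → write y, move -1, go to q2
q2 | xxxyxxxx[x]yz   read x → write y, move +1, go to q3
q3 | xxxyxxxxy[y]z
Cell -1 holds x when M halts.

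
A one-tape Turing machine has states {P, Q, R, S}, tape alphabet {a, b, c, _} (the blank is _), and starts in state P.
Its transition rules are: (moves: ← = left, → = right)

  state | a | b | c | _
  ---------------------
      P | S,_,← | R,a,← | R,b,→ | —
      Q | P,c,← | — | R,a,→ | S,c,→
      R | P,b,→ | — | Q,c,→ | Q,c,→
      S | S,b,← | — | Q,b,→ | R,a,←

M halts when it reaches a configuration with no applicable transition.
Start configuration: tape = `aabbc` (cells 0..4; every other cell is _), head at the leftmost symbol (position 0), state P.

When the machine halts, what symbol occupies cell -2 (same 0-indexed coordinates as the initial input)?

b

state=P head=0 tape=__[a]abbc   (P,a)→(S,_,←)
state=S head=-1 tape=_[_]_abbc   (S,_)→(R,a,←)
state=R head=-2 tape=[_]a_abbc   (R,_)→(Q,c,→)
state=Q head=-1 tape=c[a]_abbc   (Q,a)→(P,c,←)
state=P head=-2 tape=[c]c_abbc   (P,c)→(R,b,→)
state=R head=-1 tape=b[c]_abbc   (R,c)→(Q,c,→)
state=Q head=0 tape=bc[_]abbc   (Q,_)→(S,c,→)
state=S head=1 tape=bcc[a]bbc   (S,a)→(S,b,←)
state=S head=0 tape=bc[c]bbbc   (S,c)→(Q,b,→)
state=Q head=1 tape=bcb[b]bbc
Cell -2 holds b when M halts.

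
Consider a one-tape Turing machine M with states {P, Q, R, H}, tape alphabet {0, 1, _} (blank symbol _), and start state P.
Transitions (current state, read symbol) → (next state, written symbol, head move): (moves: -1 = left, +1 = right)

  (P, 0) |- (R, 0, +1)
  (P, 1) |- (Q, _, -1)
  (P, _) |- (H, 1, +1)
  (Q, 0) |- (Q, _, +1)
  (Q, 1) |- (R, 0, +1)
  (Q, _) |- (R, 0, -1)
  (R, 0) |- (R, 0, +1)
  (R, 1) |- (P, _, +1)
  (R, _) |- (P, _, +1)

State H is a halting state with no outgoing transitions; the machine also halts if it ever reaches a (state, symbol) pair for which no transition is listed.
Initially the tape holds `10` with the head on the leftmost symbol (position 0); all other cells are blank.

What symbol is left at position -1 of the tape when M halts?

P | __[1]0___   read 1 → write _, move -1, go to Q
Q | _[_]_0___   read _ → write 0, move -1, go to R
R | [_]0_0___   read _ → write _, move +1, go to P
P | _[0]_0___   read 0 → write 0, move +1, go to R
R | _0[_]0___   read _ → write _, move +1, go to P
P | _0_[0]___   read 0 → write 0, move +1, go to R
R | _0_0[_]__   read _ → write _, move +1, go to P
P | _0_0_[_]_   read _ → write 1, move +1, go to H
H | _0_0_1[_]
Cell -1 holds 0 when M halts.

0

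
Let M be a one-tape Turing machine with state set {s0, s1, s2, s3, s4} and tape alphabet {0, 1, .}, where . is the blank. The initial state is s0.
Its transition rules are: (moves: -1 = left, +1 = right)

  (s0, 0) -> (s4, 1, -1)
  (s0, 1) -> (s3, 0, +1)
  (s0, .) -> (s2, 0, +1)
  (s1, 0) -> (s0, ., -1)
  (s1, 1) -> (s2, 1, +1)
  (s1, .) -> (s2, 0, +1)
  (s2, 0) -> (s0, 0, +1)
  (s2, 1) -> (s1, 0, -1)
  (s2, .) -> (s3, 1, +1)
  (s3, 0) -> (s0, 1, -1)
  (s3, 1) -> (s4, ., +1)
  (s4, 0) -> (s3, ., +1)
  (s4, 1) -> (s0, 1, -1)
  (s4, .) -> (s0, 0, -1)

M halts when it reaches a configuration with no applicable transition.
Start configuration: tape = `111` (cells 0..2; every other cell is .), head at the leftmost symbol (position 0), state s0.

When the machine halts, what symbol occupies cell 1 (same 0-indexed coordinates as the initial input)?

state=s0 head=0 tape=..[1]11   (s0,1)→(s3,0,+1)
state=s3 head=1 tape=..0[1]1   (s3,1)→(s4,.,+1)
state=s4 head=2 tape=..0.[1]   (s4,1)→(s0,1,-1)
state=s0 head=1 tape=..0[.]1   (s0,.)→(s2,0,+1)
state=s2 head=2 tape=..00[1]   (s2,1)→(s1,0,-1)
state=s1 head=1 tape=..0[0]0   (s1,0)→(s0,.,-1)
state=s0 head=0 tape=..[0].0   (s0,0)→(s4,1,-1)
state=s4 head=-1 tape=.[.]1.0   (s4,.)→(s0,0,-1)
state=s0 head=-2 tape=[.]01.0   (s0,.)→(s2,0,+1)
state=s2 head=-1 tape=0[0]1.0   (s2,0)→(s0,0,+1)
state=s0 head=0 tape=00[1].0   (s0,1)→(s3,0,+1)
state=s3 head=1 tape=000[.]0
Cell 1 holds . when M halts.

.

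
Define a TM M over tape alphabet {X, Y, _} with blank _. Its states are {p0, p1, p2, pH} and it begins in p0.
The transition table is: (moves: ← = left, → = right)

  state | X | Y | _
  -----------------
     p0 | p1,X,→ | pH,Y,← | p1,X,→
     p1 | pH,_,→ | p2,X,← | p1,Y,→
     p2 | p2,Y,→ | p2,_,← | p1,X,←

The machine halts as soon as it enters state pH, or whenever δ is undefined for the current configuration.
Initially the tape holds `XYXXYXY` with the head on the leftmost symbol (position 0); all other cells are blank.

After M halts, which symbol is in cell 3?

_

p0 | __[X]YXXYXY   read X → write X, move →, go to p1
p1 | __X[Y]XXYXY   read Y → write X, move ←, go to p2
p2 | __[X]XXXYXY   read X → write Y, move →, go to p2
p2 | __Y[X]XXYXY   read X → write Y, move →, go to p2
p2 | __YY[X]XYXY   read X → write Y, move →, go to p2
p2 | __YYY[X]YXY   read X → write Y, move →, go to p2
p2 | __YYYY[Y]XY   read Y → write _, move ←, go to p2
p2 | __YYY[Y]_XY   read Y → write _, move ←, go to p2
p2 | __YY[Y]__XY   read Y → write _, move ←, go to p2
p2 | __Y[Y]___XY   read Y → write _, move ←, go to p2
p2 | __[Y]____XY   read Y → write _, move ←, go to p2
p2 | _[_]_____XY   read _ → write X, move ←, go to p1
p1 | [_]X_____XY   read _ → write Y, move →, go to p1
p1 | Y[X]_____XY   read X → write _, move →, go to pH
pH | Y_[_]____XY
Cell 3 holds _ when M halts.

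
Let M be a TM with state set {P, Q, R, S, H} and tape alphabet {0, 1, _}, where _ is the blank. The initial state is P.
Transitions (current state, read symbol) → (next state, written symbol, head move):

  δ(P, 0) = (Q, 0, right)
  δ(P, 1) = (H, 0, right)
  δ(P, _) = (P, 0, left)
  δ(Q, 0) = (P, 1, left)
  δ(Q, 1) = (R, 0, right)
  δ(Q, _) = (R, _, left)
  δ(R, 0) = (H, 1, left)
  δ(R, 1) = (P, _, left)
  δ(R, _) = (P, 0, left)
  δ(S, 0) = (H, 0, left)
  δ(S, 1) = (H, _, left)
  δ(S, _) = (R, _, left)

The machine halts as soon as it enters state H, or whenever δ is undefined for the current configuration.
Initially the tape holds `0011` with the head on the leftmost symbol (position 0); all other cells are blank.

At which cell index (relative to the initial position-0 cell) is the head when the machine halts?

0

state=P head=0 tape=[0]011   (P,0)→(Q,0,right)
state=Q head=1 tape=0[0]11   (Q,0)→(P,1,left)
state=P head=0 tape=[0]111   (P,0)→(Q,0,right)
state=Q head=1 tape=0[1]11   (Q,1)→(R,0,right)
state=R head=2 tape=00[1]1   (R,1)→(P,_,left)
state=P head=1 tape=0[0]_1   (P,0)→(Q,0,right)
state=Q head=2 tape=00[_]1   (Q,_)→(R,_,left)
state=R head=1 tape=0[0]_1   (R,0)→(H,1,left)
state=H head=0 tape=[0]1_1
At halt the head is at cell 0.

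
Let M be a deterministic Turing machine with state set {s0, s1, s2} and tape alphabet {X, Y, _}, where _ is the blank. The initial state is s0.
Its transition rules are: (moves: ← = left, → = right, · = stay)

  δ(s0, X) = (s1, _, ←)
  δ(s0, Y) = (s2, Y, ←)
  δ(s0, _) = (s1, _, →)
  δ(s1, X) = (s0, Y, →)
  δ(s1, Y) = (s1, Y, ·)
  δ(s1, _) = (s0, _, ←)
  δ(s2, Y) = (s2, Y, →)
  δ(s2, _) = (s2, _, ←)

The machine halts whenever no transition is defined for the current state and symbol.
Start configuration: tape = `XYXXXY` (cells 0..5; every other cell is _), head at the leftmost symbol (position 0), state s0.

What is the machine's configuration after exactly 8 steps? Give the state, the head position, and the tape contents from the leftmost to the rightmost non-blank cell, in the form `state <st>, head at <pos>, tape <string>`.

s0 | __[X]YXXXY   read X → write _, move ←, go to s1
s1 | _[_]_YXXXY   read _ → write _, move ←, go to s0
s0 | [_]__YXXXY   read _ → write _, move →, go to s1
s1 | _[_]_YXXXY   read _ → write _, move ←, go to s0
s0 | [_]__YXXXY   read _ → write _, move →, go to s1
s1 | _[_]_YXXXY   read _ → write _, move ←, go to s0
s0 | [_]__YXXXY   read _ → write _, move →, go to s1
s1 | _[_]_YXXXY   read _ → write _, move ←, go to s0
s0 | [_]__YXXXY
After 8 steps: state s0, head at -2, tape YXXXY.

state s0, head at -2, tape YXXXY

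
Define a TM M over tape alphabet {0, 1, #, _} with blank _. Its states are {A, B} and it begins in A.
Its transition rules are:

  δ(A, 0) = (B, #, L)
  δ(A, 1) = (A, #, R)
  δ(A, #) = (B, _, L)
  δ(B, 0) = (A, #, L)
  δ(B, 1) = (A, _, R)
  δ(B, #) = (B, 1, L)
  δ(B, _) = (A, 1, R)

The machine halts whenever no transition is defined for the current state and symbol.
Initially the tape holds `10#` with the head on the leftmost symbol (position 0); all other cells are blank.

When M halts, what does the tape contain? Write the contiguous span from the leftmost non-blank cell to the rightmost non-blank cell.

#_#

state=A head=0 tape=_[1]0#   (A,1)→(A,#,R)
state=A head=1 tape=_#[0]#   (A,0)→(B,#,L)
state=B head=0 tape=_[#]##   (B,#)→(B,1,L)
state=B head=-1 tape=[_]1##   (B,_)→(A,1,R)
state=A head=0 tape=1[1]##   (A,1)→(A,#,R)
state=A head=1 tape=1#[#]#   (A,#)→(B,_,L)
state=B head=0 tape=1[#]_#   (B,#)→(B,1,L)
state=B head=-1 tape=[1]1_#   (B,1)→(A,_,R)
state=A head=0 tape=_[1]_#   (A,1)→(A,#,R)
state=A head=1 tape=_#[_]#
The non-blank tape span at halt is #_#.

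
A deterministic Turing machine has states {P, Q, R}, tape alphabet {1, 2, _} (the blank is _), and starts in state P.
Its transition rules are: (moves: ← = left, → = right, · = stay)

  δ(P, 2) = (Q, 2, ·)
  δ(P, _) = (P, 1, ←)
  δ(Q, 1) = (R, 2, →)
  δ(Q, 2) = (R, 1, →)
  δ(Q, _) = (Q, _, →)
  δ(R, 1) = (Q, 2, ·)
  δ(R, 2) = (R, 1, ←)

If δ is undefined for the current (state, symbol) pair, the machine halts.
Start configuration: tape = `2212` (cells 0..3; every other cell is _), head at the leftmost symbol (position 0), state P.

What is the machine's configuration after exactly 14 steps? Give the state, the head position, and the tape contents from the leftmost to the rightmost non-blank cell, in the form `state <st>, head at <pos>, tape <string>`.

state=P head=0 tape=[2]212_   (P,2)→(Q,2,·)
state=Q head=0 tape=[2]212_   (Q,2)→(R,1,→)
state=R head=1 tape=1[2]12_   (R,2)→(R,1,←)
state=R head=0 tape=[1]112_   (R,1)→(Q,2,·)
state=Q head=0 tape=[2]112_   (Q,2)→(R,1,→)
state=R head=1 tape=1[1]12_   (R,1)→(Q,2,·)
state=Q head=1 tape=1[2]12_   (Q,2)→(R,1,→)
state=R head=2 tape=11[1]2_   (R,1)→(Q,2,·)
state=Q head=2 tape=11[2]2_   (Q,2)→(R,1,→)
state=R head=3 tape=111[2]_   (R,2)→(R,1,←)
state=R head=2 tape=11[1]1_   (R,1)→(Q,2,·)
state=Q head=2 tape=11[2]1_   (Q,2)→(R,1,→)
state=R head=3 tape=111[1]_   (R,1)→(Q,2,·)
state=Q head=3 tape=111[2]_   (Q,2)→(R,1,→)
state=R head=4 tape=1111[_]
After 14 steps: state R, head at 4, tape 1111.

state R, head at 4, tape 1111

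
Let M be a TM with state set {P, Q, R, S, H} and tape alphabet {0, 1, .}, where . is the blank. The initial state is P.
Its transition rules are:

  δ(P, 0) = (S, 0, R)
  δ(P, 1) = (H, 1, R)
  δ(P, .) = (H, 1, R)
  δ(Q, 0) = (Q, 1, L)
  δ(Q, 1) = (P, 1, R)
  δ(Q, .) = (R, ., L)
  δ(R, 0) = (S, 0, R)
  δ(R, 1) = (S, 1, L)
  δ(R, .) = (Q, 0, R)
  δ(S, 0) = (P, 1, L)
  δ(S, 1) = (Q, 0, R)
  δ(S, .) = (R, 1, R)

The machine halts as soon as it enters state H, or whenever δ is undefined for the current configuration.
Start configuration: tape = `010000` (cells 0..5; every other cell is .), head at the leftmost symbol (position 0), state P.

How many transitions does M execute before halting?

state=P head=0 tape=..[0]10000   (P,0)→(S,0,R)
state=S head=1 tape=..0[1]0000   (S,1)→(Q,0,R)
state=Q head=2 tape=..00[0]000   (Q,0)→(Q,1,L)
state=Q head=1 tape=..0[0]1000   (Q,0)→(Q,1,L)
state=Q head=0 tape=..[0]11000   (Q,0)→(Q,1,L)
state=Q head=-1 tape=.[.]111000   (Q,.)→(R,.,L)
state=R head=-2 tape=[.].111000   (R,.)→(Q,0,R)
state=Q head=-1 tape=0[.]111000   (Q,.)→(R,.,L)
state=R head=-2 tape=[0].111000   (R,0)→(S,0,R)
state=S head=-1 tape=0[.]111000   (S,.)→(R,1,R)
state=R head=0 tape=01[1]11000   (R,1)→(S,1,L)
state=S head=-1 tape=0[1]111000   (S,1)→(Q,0,R)
state=Q head=0 tape=00[1]11000   (Q,1)→(P,1,R)
state=P head=1 tape=001[1]1000   (P,1)→(H,1,R)
state=H head=2 tape=0011[1]000
M halts after 14 transitions.

14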